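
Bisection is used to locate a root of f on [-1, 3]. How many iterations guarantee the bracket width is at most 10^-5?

19

Width after n steps is 4/2^n. Need 2^n ≥ 4/10^-5 = 400000.
2^18 = 262144 < 400000 ≤ 2^19 = 524288, so n = 19.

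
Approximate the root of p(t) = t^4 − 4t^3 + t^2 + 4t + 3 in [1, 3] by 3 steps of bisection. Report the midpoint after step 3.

t = 2 gives p = -1, negative; keep [1, 2]
t = 1.5 gives p = 2.8125, positive; keep [1.5, 2]
t = 1.75 gives p = 1.003906, positive; keep [1.75, 2]

1.75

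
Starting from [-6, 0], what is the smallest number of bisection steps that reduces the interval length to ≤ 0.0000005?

Width after n steps is 6/2^n. Need 2^n ≥ 6/0.0000005 = 12000000.
2^23 = 8388608 < 12000000 ≤ 2^24 = 16777216, so n = 24.

24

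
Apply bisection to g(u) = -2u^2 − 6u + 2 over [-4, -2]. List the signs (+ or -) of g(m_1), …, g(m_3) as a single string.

+-+

u = -3 gives g = 2, positive; keep [-4, -3]
u = -3.5 gives g = -1.5, negative; keep [-3.5, -3]
u = -3.25 gives g = 0.375, positive; keep [-3.5, -3.25]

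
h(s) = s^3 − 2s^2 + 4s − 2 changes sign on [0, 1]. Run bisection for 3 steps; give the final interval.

m = 0.5, h(m) = -0.375 (−); new bracket [0.5, 1]
m = 0.75, h(m) = 0.296875 (+); new bracket [0.5, 0.75]
m = 0.625, h(m) = -0.037109 (−); new bracket [0.625, 0.75]

[0.625, 0.75]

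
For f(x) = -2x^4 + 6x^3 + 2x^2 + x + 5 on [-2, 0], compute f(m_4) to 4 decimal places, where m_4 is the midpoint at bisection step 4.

0.4644

x = -1 gives f = -2, negative; keep [-1, 0]
x = -0.5 gives f = 4.125, positive; keep [-1, -0.5]
x = -0.75 gives f = 2.210938, positive; keep [-1, -0.75]
x = -0.875 gives f = 0.4644, positive; keep [-1, -0.875]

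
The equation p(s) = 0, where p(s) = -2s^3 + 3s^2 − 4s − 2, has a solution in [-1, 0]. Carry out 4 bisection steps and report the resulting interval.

[-0.375, -0.3125]

p(-0.5) = 1 > 0, so the root lies in [-0.5, 0]
p(-0.25) = -0.78125 < 0, so the root lies in [-0.5, -0.25]
p(-0.375) = 0.027344 > 0, so the root lies in [-0.375, -0.25]
p(-0.3125) = -0.396 < 0, so the root lies in [-0.375, -0.3125]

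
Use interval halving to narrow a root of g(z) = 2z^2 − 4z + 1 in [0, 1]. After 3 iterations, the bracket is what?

[0.25, 0.375]

g(0.5) = -0.5 < 0, so the root lies in [0, 0.5]
g(0.25) = 0.125 > 0, so the root lies in [0.25, 0.5]
g(0.375) = -0.21875 < 0, so the root lies in [0.25, 0.375]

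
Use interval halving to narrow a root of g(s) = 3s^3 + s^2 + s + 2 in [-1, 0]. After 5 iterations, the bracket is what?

g(-0.5) = 1.375 > 0, so the root lies in [-1, -0.5]
g(-0.75) = 0.546875 > 0, so the root lies in [-1, -0.75]
g(-0.875) = -0.119141 < 0, so the root lies in [-0.875, -0.75]
g(-0.8125) = 0.2385 > 0, so the root lies in [-0.875, -0.8125]
g(-0.84375) = 0.0661 > 0, so the root lies in [-0.875, -0.84375]

[-0.875, -0.84375]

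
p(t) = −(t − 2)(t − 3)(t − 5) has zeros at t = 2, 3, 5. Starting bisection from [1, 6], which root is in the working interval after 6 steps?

5

midpoint 3.5: p = 1.125 > 0 → [3.5, 6]
midpoint 4.75: p = 1.203125 > 0 → [4.75, 6]
midpoint 5.375: p = -3.005859 < 0 → [4.75, 5.375]
midpoint 5.0625: p = -0.3948 < 0 → [4.75, 5.0625]
midpoint 4.90625: p = 0.5194 > 0 → [4.90625, 5.0625]
midpoint 4.984375: p = 0.0925 > 0 → [4.984375, 5.0625]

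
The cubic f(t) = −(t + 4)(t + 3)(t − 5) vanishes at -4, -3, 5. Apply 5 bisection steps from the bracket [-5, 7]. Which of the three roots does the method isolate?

5

t = 1 gives f = 80, positive; keep [1, 7]
t = 4 gives f = 56, positive; keep [4, 7]
t = 5.5 gives f = -40.375, negative; keep [4, 5.5]
t = 4.75 gives f = 16.9531, positive; keep [4.75, 5.5]
t = 5.125 gives f = -9.2676, negative; keep [4.75, 5.125]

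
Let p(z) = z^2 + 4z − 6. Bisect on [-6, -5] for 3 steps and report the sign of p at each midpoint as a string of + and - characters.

++-

p(-5.5) = 2.25 > 0, so the root lies in [-5.5, -5]
p(-5.25) = 0.5625 > 0, so the root lies in [-5.25, -5]
p(-5.125) = -0.234375 < 0, so the root lies in [-5.25, -5.125]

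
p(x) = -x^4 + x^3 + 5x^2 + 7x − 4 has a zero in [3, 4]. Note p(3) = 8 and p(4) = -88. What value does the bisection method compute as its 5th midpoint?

3.15625

m = 3.5, p(m) = -25.4375 (−); new bracket [3, 3.5]
m = 3.25, p(m) = -5.675781 (−); new bracket [3, 3.25]
m = 3.125, p(m) = 1.853271 (+); new bracket [3.125, 3.25]
m = 3.1875, p(m) = -1.73 (−); new bracket [3.125, 3.1875]
m = 3.15625, p(m) = 0.1059 (+); new bracket [3.15625, 3.1875]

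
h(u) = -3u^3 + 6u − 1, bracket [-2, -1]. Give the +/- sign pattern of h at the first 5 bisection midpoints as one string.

midpoint -1.5: h = 0.125 > 0 → [-1.5, -1]
midpoint -1.25: h = -2.640625 < 0 → [-1.5, -1.25]
midpoint -1.375: h = -1.451172 < 0 → [-1.5, -1.375]
midpoint -1.4375: h = -0.7136 < 0 → [-1.5, -1.4375]
midpoint -1.46875: h = -0.3072 < 0 → [-1.5, -1.46875]

+----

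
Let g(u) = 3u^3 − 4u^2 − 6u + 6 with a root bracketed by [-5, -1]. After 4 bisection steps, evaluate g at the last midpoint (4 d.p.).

1.3906

m = -3, g(m) = -93 (−); new bracket [-3, -1]
m = -2, g(m) = -22 (−); new bracket [-2, -1]
m = -1.5, g(m) = -4.125 (−); new bracket [-1.5, -1]
m = -1.25, g(m) = 1.3906 (+); new bracket [-1.5, -1.25]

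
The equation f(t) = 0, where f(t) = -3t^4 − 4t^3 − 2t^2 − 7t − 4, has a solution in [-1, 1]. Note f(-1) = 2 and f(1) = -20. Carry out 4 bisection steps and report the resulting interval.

t = 0 gives f = -4, negative; keep [-1, 0]
t = -0.5 gives f = -0.6875, negative; keep [-1, -0.5]
t = -0.75 gives f = 0.863281, positive; keep [-0.75, -0.5]
t = -0.625 gives f = 0.1125, positive; keep [-0.625, -0.5]

[-0.625, -0.5]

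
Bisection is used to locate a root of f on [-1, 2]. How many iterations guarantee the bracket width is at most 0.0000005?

23

Width after n steps is 3/2^n. Need 2^n ≥ 3/0.0000005 = 6000000.
2^22 = 4194304 < 6000000 ≤ 2^23 = 8388608, so n = 23.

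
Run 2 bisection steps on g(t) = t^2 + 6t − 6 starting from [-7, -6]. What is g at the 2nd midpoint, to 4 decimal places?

t = -6.5 gives g = -2.75, negative; keep [-7, -6.5]
t = -6.75 gives g = -0.9375, negative; keep [-7, -6.75]

-0.9375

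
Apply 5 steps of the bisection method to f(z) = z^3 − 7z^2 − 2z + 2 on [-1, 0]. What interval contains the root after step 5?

f(-0.5) = 1.125 > 0, so the root lies in [-1, -0.5]
f(-0.75) = -0.859375 < 0, so the root lies in [-0.75, -0.5]
f(-0.625) = 0.271484 > 0, so the root lies in [-0.75, -0.625]
f(-0.6875) = -0.2585 < 0, so the root lies in [-0.6875, -0.625]
f(-0.65625) = 0.0152 > 0, so the root lies in [-0.6875, -0.65625]

[-0.6875, -0.65625]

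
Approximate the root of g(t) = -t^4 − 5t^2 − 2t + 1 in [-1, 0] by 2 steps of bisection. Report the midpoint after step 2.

-0.75

m = -0.5, g(m) = 0.6875 (+); new bracket [-1, -0.5]
m = -0.75, g(m) = -0.628906 (−); new bracket [-0.75, -0.5]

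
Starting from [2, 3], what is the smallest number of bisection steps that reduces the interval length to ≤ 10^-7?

24

Width after n steps is 1/2^n. Need 2^n ≥ 1/10^-7 = 10000000.
2^23 = 8388608 < 10000000 ≤ 2^24 = 16777216, so n = 24.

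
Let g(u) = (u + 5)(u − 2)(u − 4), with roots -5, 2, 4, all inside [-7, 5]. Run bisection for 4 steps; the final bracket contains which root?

g(-1) = 60 > 0, so the root lies in [-7, -1]
g(-4) = 48 > 0, so the root lies in [-7, -4]
g(-5.5) = -35.625 < 0, so the root lies in [-5.5, -4]
g(-4.75) = 14.7656 > 0, so the root lies in [-5.5, -4.75]

-5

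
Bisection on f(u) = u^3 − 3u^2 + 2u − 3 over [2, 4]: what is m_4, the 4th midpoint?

f(3) = 3 > 0, so the root lies in [2, 3]
f(2.5) = -1.125 < 0, so the root lies in [2.5, 3]
f(2.75) = 0.609375 > 0, so the root lies in [2.5, 2.75]
f(2.625) = -0.334 < 0, so the root lies in [2.625, 2.75]

2.625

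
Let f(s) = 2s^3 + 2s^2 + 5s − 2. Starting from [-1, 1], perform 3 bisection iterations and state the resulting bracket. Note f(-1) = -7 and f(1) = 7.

m = 0, f(m) = -2 (−); new bracket [0, 1]
m = 0.5, f(m) = 1.25 (+); new bracket [0, 0.5]
m = 0.25, f(m) = -0.59375 (−); new bracket [0.25, 0.5]

[0.25, 0.5]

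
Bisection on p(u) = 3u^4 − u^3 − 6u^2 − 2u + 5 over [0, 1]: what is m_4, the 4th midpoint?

m = 0.5, p(m) = 2.5625 (+); new bracket [0.5, 1]
m = 0.75, p(m) = 0.652344 (+); new bracket [0.75, 1]
m = 0.875, p(m) = -0.255127 (−); new bracket [0.75, 0.875]
m = 0.8125, p(m) = 0.1851 (+); new bracket [0.8125, 0.875]

0.8125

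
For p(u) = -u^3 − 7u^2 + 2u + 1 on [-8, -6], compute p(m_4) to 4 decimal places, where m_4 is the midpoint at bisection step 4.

6.6465

p(-7) = -13 < 0, so the root lies in [-8, -7]
p(-7.5) = 14.125 > 0, so the root lies in [-7.5, -7]
p(-7.25) = -0.359375 < 0, so the root lies in [-7.5, -7.25]
p(-7.375) = 6.6465 > 0, so the root lies in [-7.375, -7.25]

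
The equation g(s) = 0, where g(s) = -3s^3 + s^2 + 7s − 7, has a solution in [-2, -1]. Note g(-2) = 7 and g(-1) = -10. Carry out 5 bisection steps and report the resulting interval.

[-1.78125, -1.75]

m = -1.5, g(m) = -5.125 (−); new bracket [-2, -1.5]
m = -1.75, g(m) = -0.109375 (−); new bracket [-2, -1.75]
m = -1.875, g(m) = 3.166016 (+); new bracket [-1.875, -1.75]
m = -1.8125, g(m) = 1.4607 (+); new bracket [-1.8125, -1.75]
m = -1.78125, g(m) = 0.659 (+); new bracket [-1.78125, -1.75]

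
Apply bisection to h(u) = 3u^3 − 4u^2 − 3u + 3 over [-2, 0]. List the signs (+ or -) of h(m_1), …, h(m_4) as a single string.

midpoint -1: h = -1 < 0 → [-1, 0]
midpoint -0.5: h = 3.125 > 0 → [-1, -0.5]
midpoint -0.75: h = 1.734375 > 0 → [-1, -0.75]
midpoint -0.875: h = 0.5527 > 0 → [-1, -0.875]

-+++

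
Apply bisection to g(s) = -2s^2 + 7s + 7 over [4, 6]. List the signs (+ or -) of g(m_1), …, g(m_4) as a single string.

--+-

s = 5 gives g = -8, negative; keep [4, 5]
s = 4.5 gives g = -2, negative; keep [4, 4.5]
s = 4.25 gives g = 0.625, positive; keep [4.25, 4.5]
s = 4.375 gives g = -0.6562, negative; keep [4.25, 4.375]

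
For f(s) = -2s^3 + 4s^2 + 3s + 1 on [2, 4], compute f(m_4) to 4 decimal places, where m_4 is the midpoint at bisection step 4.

f(3) = -8 < 0, so the root lies in [2, 3]
f(2.5) = 2.25 > 0, so the root lies in [2.5, 3]
f(2.75) = -2.09375 < 0, so the root lies in [2.5, 2.75]
f(2.625) = 0.2617 > 0, so the root lies in [2.625, 2.75]

0.2617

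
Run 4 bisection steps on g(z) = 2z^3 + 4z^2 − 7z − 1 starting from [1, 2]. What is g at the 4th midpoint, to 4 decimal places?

-0.3228

midpoint 1.5: g = 4.25 > 0 → [1, 1.5]
midpoint 1.25: g = 0.40625 > 0 → [1, 1.25]
midpoint 1.125: g = -0.964844 < 0 → [1.125, 1.25]
midpoint 1.1875: g = -0.3228 < 0 → [1.1875, 1.25]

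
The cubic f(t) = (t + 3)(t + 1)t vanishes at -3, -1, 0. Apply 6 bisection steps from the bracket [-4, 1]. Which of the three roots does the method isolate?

-3

midpoint -1.5: f = 1.125 > 0 → [-4, -1.5]
midpoint -2.75: f = 1.203125 > 0 → [-4, -2.75]
midpoint -3.375: f = -3.005859 < 0 → [-3.375, -2.75]
midpoint -3.0625: f = -0.3948 < 0 → [-3.0625, -2.75]
midpoint -2.90625: f = 0.5194 > 0 → [-3.0625, -2.90625]
midpoint -2.984375: f = 0.0925 > 0 → [-3.0625, -2.984375]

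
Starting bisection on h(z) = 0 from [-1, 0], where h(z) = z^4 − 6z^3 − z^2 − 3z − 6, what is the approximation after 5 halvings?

-0.84375

h(-0.5) = -3.9375 < 0, so the root lies in [-1, -0.5]
h(-0.75) = -1.464844 < 0, so the root lies in [-1, -0.75]
h(-0.875) = 0.465088 > 0, so the root lies in [-0.875, -0.75]
h(-0.8125) = -0.5686 < 0, so the root lies in [-0.875, -0.8125]
h(-0.84375) = -0.0698 < 0, so the root lies in [-0.875, -0.84375]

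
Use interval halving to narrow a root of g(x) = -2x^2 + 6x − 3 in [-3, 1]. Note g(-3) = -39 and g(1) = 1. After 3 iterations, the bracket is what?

m = -1, g(m) = -11 (−); new bracket [-1, 1]
m = 0, g(m) = -3 (−); new bracket [0, 1]
m = 0.5, g(m) = -0.5 (−); new bracket [0.5, 1]

[0.5, 1]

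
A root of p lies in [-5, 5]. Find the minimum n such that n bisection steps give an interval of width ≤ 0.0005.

Width after n steps is 10/2^n. Need 2^n ≥ 10/0.0005 = 20000.
2^14 = 16384 < 20000 ≤ 2^15 = 32768, so n = 15.

15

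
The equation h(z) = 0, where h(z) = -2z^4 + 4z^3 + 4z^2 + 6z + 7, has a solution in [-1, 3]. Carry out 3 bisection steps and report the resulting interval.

midpoint 1: h = 19 > 0 → [-1, 1]
midpoint 0: h = 7 > 0 → [-1, 0]
midpoint -0.5: h = 4.375 > 0 → [-1, -0.5]

[-1, -0.5]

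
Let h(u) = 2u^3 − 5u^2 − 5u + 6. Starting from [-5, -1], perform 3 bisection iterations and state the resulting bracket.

m = -3, h(m) = -78 (−); new bracket [-3, -1]
m = -2, h(m) = -20 (−); new bracket [-2, -1]
m = -1.5, h(m) = -4.5 (−); new bracket [-1.5, -1]

[-1.5, -1]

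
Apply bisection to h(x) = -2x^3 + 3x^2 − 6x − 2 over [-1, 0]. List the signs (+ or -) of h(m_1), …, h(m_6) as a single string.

x = -0.5 gives h = 2, positive; keep [-0.5, 0]
x = -0.25 gives h = -0.28125, negative; keep [-0.5, -0.25]
x = -0.375 gives h = 0.777344, positive; keep [-0.375, -0.25]
x = -0.3125 gives h = 0.229, positive; keep [-0.3125, -0.25]
x = -0.28125 gives h = -0.0307, negative; keep [-0.3125, -0.28125]
x = -0.296875 gives h = 0.098, positive; keep [-0.296875, -0.28125]

+-++-+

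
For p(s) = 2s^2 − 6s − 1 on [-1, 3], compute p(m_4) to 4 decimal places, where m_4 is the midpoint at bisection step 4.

s = 1 gives p = -5, negative; keep [-1, 1]
s = 0 gives p = -1, negative; keep [-1, 0]
s = -0.5 gives p = 2.5, positive; keep [-0.5, 0]
s = -0.25 gives p = 0.625, positive; keep [-0.25, 0]

0.6250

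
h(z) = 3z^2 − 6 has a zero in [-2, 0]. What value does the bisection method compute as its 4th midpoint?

-1.375

h(-1) = -3 < 0, so the root lies in [-2, -1]
h(-1.5) = 0.75 > 0, so the root lies in [-1.5, -1]
h(-1.25) = -1.3125 < 0, so the root lies in [-1.5, -1.25]
h(-1.375) = -0.3281 < 0, so the root lies in [-1.5, -1.375]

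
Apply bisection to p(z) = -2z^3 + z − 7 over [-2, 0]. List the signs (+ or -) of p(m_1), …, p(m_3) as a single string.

z = -1 gives p = -6, negative; keep [-2, -1]
z = -1.5 gives p = -1.75, negative; keep [-2, -1.5]
z = -1.75 gives p = 1.96875, positive; keep [-1.75, -1.5]

--+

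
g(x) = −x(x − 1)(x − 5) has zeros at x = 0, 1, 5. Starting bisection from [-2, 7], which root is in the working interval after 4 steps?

m = 2.5, g(m) = 9.375 (+); new bracket [2.5, 7]
m = 4.75, g(m) = 4.453125 (+); new bracket [4.75, 7]
m = 5.875, g(m) = -25.060547 (−); new bracket [4.75, 5.875]
m = 5.3125, g(m) = -7.1594 (−); new bracket [4.75, 5.3125]

5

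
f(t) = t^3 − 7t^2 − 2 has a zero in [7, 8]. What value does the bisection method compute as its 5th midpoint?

7.03125

t = 7.5 gives f = 26.125, positive; keep [7, 7.5]
t = 7.25 gives f = 11.140625, positive; keep [7, 7.25]
t = 7.125 gives f = 4.345703, positive; keep [7, 7.125]
t = 7.0625 gives f = 1.1174, positive; keep [7, 7.0625]
t = 7.03125 gives f = -0.455, negative; keep [7.03125, 7.0625]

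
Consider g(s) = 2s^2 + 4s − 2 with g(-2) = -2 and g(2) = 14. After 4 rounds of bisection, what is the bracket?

m = 0, g(m) = -2 (−); new bracket [0, 2]
m = 1, g(m) = 4 (+); new bracket [0, 1]
m = 0.5, g(m) = 0.5 (+); new bracket [0, 0.5]
m = 0.25, g(m) = -0.875 (−); new bracket [0.25, 0.5]

[0.25, 0.5]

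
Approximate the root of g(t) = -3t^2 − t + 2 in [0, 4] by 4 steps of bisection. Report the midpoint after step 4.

g(2) = -12 < 0, so the root lies in [0, 2]
g(1) = -2 < 0, so the root lies in [0, 1]
g(0.5) = 0.75 > 0, so the root lies in [0.5, 1]
g(0.75) = -0.4375 < 0, so the root lies in [0.5, 0.75]

0.75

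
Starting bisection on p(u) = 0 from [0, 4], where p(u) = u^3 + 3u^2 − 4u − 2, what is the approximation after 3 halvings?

m = 2, p(m) = 10 (+); new bracket [0, 2]
m = 1, p(m) = -2 (−); new bracket [1, 2]
m = 1.5, p(m) = 2.125 (+); new bracket [1, 1.5]

1.5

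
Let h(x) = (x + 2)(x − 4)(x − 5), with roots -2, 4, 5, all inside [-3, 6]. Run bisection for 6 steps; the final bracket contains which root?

h(1.5) = 30.625 > 0, so the root lies in [-3, 1.5]
h(-0.75) = 34.140625 > 0, so the root lies in [-3, -0.75]
h(-1.875) = 5.048828 > 0, so the root lies in [-3, -1.875]
h(-2.4375) = -20.947 < 0, so the root lies in [-2.4375, -1.875]
h(-2.15625) = -6.8837 < 0, so the root lies in [-2.15625, -1.875]
h(-2.015625) = -0.6594 < 0, so the root lies in [-2.015625, -1.875]

-2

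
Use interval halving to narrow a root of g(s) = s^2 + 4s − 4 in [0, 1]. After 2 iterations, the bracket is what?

[0.75, 1]

midpoint 0.5: g = -1.75 < 0 → [0.5, 1]
midpoint 0.75: g = -0.4375 < 0 → [0.75, 1]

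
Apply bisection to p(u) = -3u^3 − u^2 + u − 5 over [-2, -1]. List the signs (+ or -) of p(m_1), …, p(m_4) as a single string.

m = -1.5, p(m) = 1.375 (+); new bracket [-1.5, -1]
m = -1.25, p(m) = -1.953125 (−); new bracket [-1.5, -1.25]
m = -1.375, p(m) = -0.466797 (−); new bracket [-1.5, -1.375]
m = -1.4375, p(m) = 0.4075 (+); new bracket [-1.4375, -1.375]

+--+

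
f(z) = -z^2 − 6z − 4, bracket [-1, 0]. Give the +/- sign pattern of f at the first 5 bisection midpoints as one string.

f(-0.5) = -1.25 < 0, so the root lies in [-1, -0.5]
f(-0.75) = -0.0625 < 0, so the root lies in [-1, -0.75]
f(-0.875) = 0.484375 > 0, so the root lies in [-0.875, -0.75]
f(-0.8125) = 0.2148 > 0, so the root lies in [-0.8125, -0.75]
f(-0.78125) = 0.0771 > 0, so the root lies in [-0.78125, -0.75]

--+++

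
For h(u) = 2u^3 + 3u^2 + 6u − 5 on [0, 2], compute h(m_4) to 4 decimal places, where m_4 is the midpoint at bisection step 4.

0.4102

h(1) = 6 > 0, so the root lies in [0, 1]
h(0.5) = -1 < 0, so the root lies in [0.5, 1]
h(0.75) = 2.03125 > 0, so the root lies in [0.5, 0.75]
h(0.625) = 0.4102 > 0, so the root lies in [0.5, 0.625]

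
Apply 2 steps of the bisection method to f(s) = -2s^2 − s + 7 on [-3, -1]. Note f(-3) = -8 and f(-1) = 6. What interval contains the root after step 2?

midpoint -2: f = 1 > 0 → [-3, -2]
midpoint -2.5: f = -3 < 0 → [-2.5, -2]

[-2.5, -2]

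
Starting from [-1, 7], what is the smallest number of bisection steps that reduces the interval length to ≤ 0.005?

Width after n steps is 8/2^n. Need 2^n ≥ 8/0.005 = 1600.
2^10 = 1024 < 1600 ≤ 2^11 = 2048, so n = 11.

11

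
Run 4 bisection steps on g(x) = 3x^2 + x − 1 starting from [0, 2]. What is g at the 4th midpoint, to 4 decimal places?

m = 1, g(m) = 3 (+); new bracket [0, 1]
m = 0.5, g(m) = 0.25 (+); new bracket [0, 0.5]
m = 0.25, g(m) = -0.5625 (−); new bracket [0.25, 0.5]
m = 0.375, g(m) = -0.2031 (−); new bracket [0.375, 0.5]

-0.2031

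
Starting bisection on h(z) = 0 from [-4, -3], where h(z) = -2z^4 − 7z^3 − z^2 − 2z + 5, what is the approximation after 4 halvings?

-3.4375

midpoint -3.5: h = -0.25 < 0 → [-3.5, -3]
midpoint -3.25: h = 18.101562 > 0 → [-3.5, -3.25]
midpoint -3.375: h = 9.970215 > 0 → [-3.5, -3.375]
midpoint -3.4375: h = 5.136 > 0 → [-3.5, -3.4375]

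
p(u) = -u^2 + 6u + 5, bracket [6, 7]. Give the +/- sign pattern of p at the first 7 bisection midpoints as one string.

+-++++-

p(6.5) = 1.75 > 0, so the root lies in [6.5, 7]
p(6.75) = -0.0625 < 0, so the root lies in [6.5, 6.75]
p(6.625) = 0.859375 > 0, so the root lies in [6.625, 6.75]
p(6.6875) = 0.4023 > 0, so the root lies in [6.6875, 6.75]
p(6.71875) = 0.1709 > 0, so the root lies in [6.71875, 6.75]
p(6.734375) = 0.0544 > 0, so the root lies in [6.734375, 6.75]
p(6.7421875) = -0.004 < 0, so the root lies in [6.734375, 6.7421875]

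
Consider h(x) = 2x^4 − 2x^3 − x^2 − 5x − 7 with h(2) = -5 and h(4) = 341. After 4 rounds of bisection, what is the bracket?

[2.125, 2.25]

midpoint 3: h = 77 > 0 → [2, 3]
midpoint 2.5: h = 21.125 > 0 → [2, 2.5]
midpoint 2.25: h = 5.164062 > 0 → [2, 2.25]
midpoint 2.125: h = -0.5503 < 0 → [2.125, 2.25]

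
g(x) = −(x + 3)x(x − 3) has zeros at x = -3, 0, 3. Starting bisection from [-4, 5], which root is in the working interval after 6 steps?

3

midpoint 0.5: g = 4.375 > 0 → [0.5, 5]
midpoint 2.75: g = 3.953125 > 0 → [2.75, 5]
midpoint 3.875: g = -23.310547 < 0 → [2.75, 3.875]
midpoint 3.3125: g = -6.5344 < 0 → [2.75, 3.3125]
midpoint 3.03125: g = -0.5713 < 0 → [2.75, 3.03125]
midpoint 2.890625: g = 1.8624 > 0 → [2.890625, 3.03125]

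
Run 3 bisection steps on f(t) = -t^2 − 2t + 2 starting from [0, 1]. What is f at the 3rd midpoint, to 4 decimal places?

0.3594

t = 0.5 gives f = 0.75, positive; keep [0.5, 1]
t = 0.75 gives f = -0.0625, negative; keep [0.5, 0.75]
t = 0.625 gives f = 0.359375, positive; keep [0.625, 0.75]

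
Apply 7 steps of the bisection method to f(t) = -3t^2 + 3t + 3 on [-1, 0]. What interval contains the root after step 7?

f(-0.5) = 0.75 > 0, so the root lies in [-1, -0.5]
f(-0.75) = -0.9375 < 0, so the root lies in [-0.75, -0.5]
f(-0.625) = -0.046875 < 0, so the root lies in [-0.625, -0.5]
f(-0.5625) = 0.3633 > 0, so the root lies in [-0.625, -0.5625]
f(-0.59375) = 0.1611 > 0, so the root lies in [-0.625, -0.59375]
f(-0.609375) = 0.0579 > 0, so the root lies in [-0.625, -0.609375]
f(-0.6171875) = 0.0057 > 0, so the root lies in [-0.625, -0.6171875]

[-0.625, -0.6171875]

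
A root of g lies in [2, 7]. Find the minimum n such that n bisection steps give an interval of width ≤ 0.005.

10

Width after n steps is 5/2^n. Need 2^n ≥ 5/0.005 = 1000.
2^9 = 512 < 1000 ≤ 2^10 = 1024, so n = 10.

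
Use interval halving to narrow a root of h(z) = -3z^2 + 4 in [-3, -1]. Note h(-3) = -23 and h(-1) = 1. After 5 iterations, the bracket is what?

m = -2, h(m) = -8 (−); new bracket [-2, -1]
m = -1.5, h(m) = -2.75 (−); new bracket [-1.5, -1]
m = -1.25, h(m) = -0.6875 (−); new bracket [-1.25, -1]
m = -1.125, h(m) = 0.2031 (+); new bracket [-1.25, -1.125]
m = -1.1875, h(m) = -0.2305 (−); new bracket [-1.1875, -1.125]

[-1.1875, -1.125]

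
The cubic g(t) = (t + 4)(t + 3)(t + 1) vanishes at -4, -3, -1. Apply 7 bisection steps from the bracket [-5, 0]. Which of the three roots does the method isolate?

t = -2.5 gives g = -1.125, negative; keep [-2.5, 0]
t = -1.25 gives g = -1.203125, negative; keep [-1.25, 0]
t = -0.625 gives g = 3.005859, positive; keep [-1.25, -0.625]
t = -0.9375 gives g = 0.3948, positive; keep [-1.25, -0.9375]
t = -1.09375 gives g = -0.5194, negative; keep [-1.09375, -0.9375]
t = -1.015625 gives g = -0.0925, negative; keep [-1.015625, -0.9375]
t = -0.9765625 gives g = 0.1434, positive; keep [-1.015625, -0.9765625]

-1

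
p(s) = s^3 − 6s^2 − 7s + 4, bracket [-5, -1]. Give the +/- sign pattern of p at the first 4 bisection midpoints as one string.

s = -3 gives p = -56, negative; keep [-3, -1]
s = -2 gives p = -14, negative; keep [-2, -1]
s = -1.5 gives p = -2.375, negative; keep [-1.5, -1]
s = -1.25 gives p = 1.4219, positive; keep [-1.5, -1.25]

---+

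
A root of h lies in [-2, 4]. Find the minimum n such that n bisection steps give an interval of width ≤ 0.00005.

Width after n steps is 6/2^n. Need 2^n ≥ 6/0.00005 = 120000.
2^16 = 65536 < 120000 ≤ 2^17 = 131072, so n = 17.

17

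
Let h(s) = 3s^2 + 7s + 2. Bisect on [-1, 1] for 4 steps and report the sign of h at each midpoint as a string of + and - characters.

s = 0 gives h = 2, positive; keep [-1, 0]
s = -0.5 gives h = -0.75, negative; keep [-0.5, 0]
s = -0.25 gives h = 0.4375, positive; keep [-0.5, -0.25]
s = -0.375 gives h = -0.2031, negative; keep [-0.375, -0.25]

+-+-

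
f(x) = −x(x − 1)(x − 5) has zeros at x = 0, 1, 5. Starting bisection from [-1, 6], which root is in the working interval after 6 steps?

m = 2.5, f(m) = 9.375 (+); new bracket [2.5, 6]
m = 4.25, f(m) = 10.359375 (+); new bracket [4.25, 6]
m = 5.125, f(m) = -2.642578 (−); new bracket [4.25, 5.125]
m = 4.6875, f(m) = 5.4016 (+); new bracket [4.6875, 5.125]
m = 4.90625, f(m) = 1.7967 (+); new bracket [4.90625, 5.125]
m = 5.015625, f(m) = -0.3147 (−); new bracket [4.90625, 5.015625]

5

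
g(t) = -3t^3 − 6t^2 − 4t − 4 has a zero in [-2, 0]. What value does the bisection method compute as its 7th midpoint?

-1.671875

m = -1, g(m) = -3 (−); new bracket [-2, -1]
m = -1.5, g(m) = -1.375 (−); new bracket [-2, -1.5]
m = -1.75, g(m) = 0.703125 (+); new bracket [-1.75, -1.5]
m = -1.625, g(m) = -0.4707 (−); new bracket [-1.75, -1.625]
m = -1.6875, g(m) = 0.0803 (+); new bracket [-1.6875, -1.625]
m = -1.65625, g(m) = -0.2039 (−); new bracket [-1.6875, -1.65625]
m = -1.671875, g(m) = -0.064 (−); new bracket [-1.6875, -1.671875]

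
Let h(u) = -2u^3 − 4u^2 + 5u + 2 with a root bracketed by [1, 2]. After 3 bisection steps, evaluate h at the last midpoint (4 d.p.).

midpoint 1.5: h = -6.25 < 0 → [1, 1.5]
midpoint 1.25: h = -1.90625 < 0 → [1, 1.25]
midpoint 1.125: h = -0.285156 < 0 → [1, 1.125]

-0.2852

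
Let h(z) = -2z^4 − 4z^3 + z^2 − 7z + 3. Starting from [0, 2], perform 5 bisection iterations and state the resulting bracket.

z = 1 gives h = -9, negative; keep [0, 1]
z = 0.5 gives h = -0.875, negative; keep [0, 0.5]
z = 0.25 gives h = 1.242188, positive; keep [0.25, 0.5]
z = 0.375 gives h = 0.2651, positive; keep [0.375, 0.5]
z = 0.4375 gives h = -0.2793, negative; keep [0.375, 0.4375]

[0.375, 0.4375]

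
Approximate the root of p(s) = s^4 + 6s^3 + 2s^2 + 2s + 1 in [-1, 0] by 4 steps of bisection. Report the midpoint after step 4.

-0.4375

s = -0.5 gives p = -0.1875, negative; keep [-0.5, 0]
s = -0.25 gives p = 0.535156, positive; keep [-0.5, -0.25]
s = -0.375 gives p = 0.234619, positive; keep [-0.5, -0.375]
s = -0.4375 gives p = 0.042, positive; keep [-0.5, -0.4375]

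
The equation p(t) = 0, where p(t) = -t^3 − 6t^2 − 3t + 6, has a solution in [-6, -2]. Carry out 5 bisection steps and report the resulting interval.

m = -4, p(m) = -14 (−); new bracket [-6, -4]
m = -5, p(m) = -4 (−); new bracket [-6, -5]
m = -5.5, p(m) = 7.375 (+); new bracket [-5.5, -5]
m = -5.25, p(m) = 1.0781 (+); new bracket [-5.25, -5]
m = -5.125, p(m) = -1.6074 (−); new bracket [-5.25, -5.125]

[-5.25, -5.125]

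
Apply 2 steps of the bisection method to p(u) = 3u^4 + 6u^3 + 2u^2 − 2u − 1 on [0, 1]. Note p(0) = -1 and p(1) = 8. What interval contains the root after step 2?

midpoint 0.5: p = -0.5625 < 0 → [0.5, 1]
midpoint 0.75: p = 2.105469 > 0 → [0.5, 0.75]

[0.5, 0.75]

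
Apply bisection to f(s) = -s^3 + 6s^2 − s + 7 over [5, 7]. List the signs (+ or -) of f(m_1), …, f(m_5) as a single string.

+----

s = 6 gives f = 1, positive; keep [6, 7]
s = 6.5 gives f = -20.625, negative; keep [6, 6.5]
s = 6.25 gives f = -9.015625, negative; keep [6, 6.25]
s = 6.125 gives f = -3.8145, negative; keep [6, 6.125]
s = 6.0625 gives f = -1.3596, negative; keep [6, 6.0625]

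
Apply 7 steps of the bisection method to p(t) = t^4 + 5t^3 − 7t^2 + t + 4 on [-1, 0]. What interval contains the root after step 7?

m = -0.5, p(m) = 1.1875 (+); new bracket [-1, -0.5]
m = -0.75, p(m) = -2.480469 (−); new bracket [-0.75, -0.5]
m = -0.625, p(m) = -0.42749 (−); new bracket [-0.625, -0.5]
m = -0.5625, p(m) = 0.4329 (+); new bracket [-0.625, -0.5625]
m = -0.59375, p(m) = 0.0162 (+); new bracket [-0.625, -0.59375]
m = -0.609375, p(m) = -0.2023 (−); new bracket [-0.609375, -0.59375]
m = -0.6015625, p(m) = -0.0922 (−); new bracket [-0.6015625, -0.59375]

[-0.6015625, -0.59375]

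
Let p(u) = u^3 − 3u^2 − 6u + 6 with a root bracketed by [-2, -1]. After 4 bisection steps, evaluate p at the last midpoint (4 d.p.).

midpoint -1.5: p = 4.875 > 0 → [-2, -1.5]
midpoint -1.75: p = 1.953125 > 0 → [-2, -1.75]
midpoint -1.875: p = 0.111328 > 0 → [-2, -1.875]
midpoint -1.9375: p = -0.9099 < 0 → [-1.9375, -1.875]

-0.9099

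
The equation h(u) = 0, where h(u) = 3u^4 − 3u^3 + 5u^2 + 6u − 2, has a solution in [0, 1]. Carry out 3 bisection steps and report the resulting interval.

midpoint 0.5: h = 2.0625 > 0 → [0, 0.5]
midpoint 0.25: h = -0.222656 < 0 → [0.25, 0.5]
midpoint 0.375: h = 0.854248 > 0 → [0.25, 0.375]

[0.25, 0.375]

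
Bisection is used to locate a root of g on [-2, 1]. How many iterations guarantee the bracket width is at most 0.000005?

Width after n steps is 3/2^n. Need 2^n ≥ 3/0.000005 = 600000.
2^19 = 524288 < 600000 ≤ 2^20 = 1048576, so n = 20.

20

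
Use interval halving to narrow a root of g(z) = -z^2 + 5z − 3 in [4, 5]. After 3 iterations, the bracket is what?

z = 4.5 gives g = -0.75, negative; keep [4, 4.5]
z = 4.25 gives g = 0.1875, positive; keep [4.25, 4.5]
z = 4.375 gives g = -0.265625, negative; keep [4.25, 4.375]

[4.25, 4.375]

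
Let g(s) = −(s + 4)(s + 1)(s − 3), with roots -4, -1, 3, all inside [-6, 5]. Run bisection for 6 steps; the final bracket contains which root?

s = -0.5 gives g = 6.125, positive; keep [-0.5, 5]
s = 2.25 gives g = 15.234375, positive; keep [2.25, 5]
s = 3.625 gives g = -22.041016, negative; keep [2.25, 3.625]
s = 2.9375 gives g = 1.7073, positive; keep [2.9375, 3.625]
s = 3.28125 gives g = -8.7674, negative; keep [2.9375, 3.28125]
s = 3.109375 gives g = -3.1954, negative; keep [2.9375, 3.109375]

3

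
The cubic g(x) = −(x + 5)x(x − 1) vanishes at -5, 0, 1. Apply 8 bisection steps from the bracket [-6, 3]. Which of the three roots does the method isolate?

-5

m = -1.5, g(m) = -13.125 (−); new bracket [-6, -1.5]
m = -3.75, g(m) = -22.265625 (−); new bracket [-6, -3.75]
m = -4.875, g(m) = -3.580078 (−); new bracket [-6, -4.875]
m = -5.4375, g(m) = 15.3142 (+); new bracket [-5.4375, -4.875]
m = -5.15625, g(m) = 4.9599 (+); new bracket [-5.15625, -4.875]
m = -5.015625, g(m) = 0.4714 (+); new bracket [-5.015625, -4.875]
m = -4.9453125, g(m) = -1.6079 (−); new bracket [-5.015625, -4.9453125]
m = -4.98046875, g(m) = -0.5817 (−); new bracket [-5.015625, -4.98046875]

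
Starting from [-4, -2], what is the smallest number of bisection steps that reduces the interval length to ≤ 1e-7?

Width after n steps is 2/2^n. Need 2^n ≥ 2/1e-7 = 20000000.
2^24 = 16777216 < 20000000 ≤ 2^25 = 33554432, so n = 25.

25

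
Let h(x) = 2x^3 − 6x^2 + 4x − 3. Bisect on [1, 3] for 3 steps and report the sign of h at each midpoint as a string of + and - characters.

m = 2, h(m) = -3 (−); new bracket [2, 3]
m = 2.5, h(m) = 0.75 (+); new bracket [2, 2.5]
m = 2.25, h(m) = -1.59375 (−); new bracket [2.25, 2.5]

-+-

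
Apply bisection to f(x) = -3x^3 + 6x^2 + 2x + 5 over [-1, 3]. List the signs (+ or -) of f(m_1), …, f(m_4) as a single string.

x = 1 gives f = 10, positive; keep [1, 3]
x = 2 gives f = 9, positive; keep [2, 3]
x = 2.5 gives f = 0.625, positive; keep [2.5, 3]
x = 2.75 gives f = -6.5156, negative; keep [2.5, 2.75]

+++-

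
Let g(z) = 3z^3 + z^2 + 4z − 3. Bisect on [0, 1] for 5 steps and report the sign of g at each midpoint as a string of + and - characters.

g(0.5) = -0.375 < 0, so the root lies in [0.5, 1]
g(0.75) = 1.828125 > 0, so the root lies in [0.5, 0.75]
g(0.625) = 0.623047 > 0, so the root lies in [0.5, 0.625]
g(0.5625) = 0.1003 > 0, so the root lies in [0.5, 0.5625]
g(0.53125) = -0.143 < 0, so the root lies in [0.53125, 0.5625]

-+++-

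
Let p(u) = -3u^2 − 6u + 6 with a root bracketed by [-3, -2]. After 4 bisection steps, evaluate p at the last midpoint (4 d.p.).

p(-2.5) = 2.25 > 0, so the root lies in [-3, -2.5]
p(-2.75) = -0.1875 < 0, so the root lies in [-2.75, -2.5]
p(-2.625) = 1.078125 > 0, so the root lies in [-2.75, -2.625]
p(-2.6875) = 0.457 > 0, so the root lies in [-2.75, -2.6875]

0.4570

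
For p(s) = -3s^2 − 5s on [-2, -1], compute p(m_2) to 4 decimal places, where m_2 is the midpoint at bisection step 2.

-0.4375

m = -1.5, p(m) = 0.75 (+); new bracket [-2, -1.5]
m = -1.75, p(m) = -0.4375 (−); new bracket [-1.75, -1.5]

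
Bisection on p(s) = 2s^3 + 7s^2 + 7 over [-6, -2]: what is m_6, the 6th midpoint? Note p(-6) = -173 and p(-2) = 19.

-3.6875

midpoint -4: p = -9 < 0 → [-4, -2]
midpoint -3: p = 16 > 0 → [-4, -3]
midpoint -3.5: p = 7 > 0 → [-4, -3.5]
midpoint -3.75: p = -0.0312 < 0 → [-3.75, -3.5]
midpoint -3.625: p = 3.7148 > 0 → [-3.75, -3.625]
midpoint -3.6875: p = 1.9009 > 0 → [-3.75, -3.6875]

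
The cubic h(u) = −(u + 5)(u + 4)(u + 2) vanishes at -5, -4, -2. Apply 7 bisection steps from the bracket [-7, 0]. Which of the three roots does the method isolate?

-2

h(-3.5) = 1.125 > 0, so the root lies in [-3.5, 0]
h(-1.75) = -1.828125 < 0, so the root lies in [-3.5, -1.75]
h(-2.625) = 2.041016 > 0, so the root lies in [-2.625, -1.75]
h(-2.1875) = 0.9558 > 0, so the root lies in [-2.1875, -1.75]
h(-1.96875) = -0.1924 < 0, so the root lies in [-2.1875, -1.96875]
h(-2.078125) = 0.4387 > 0, so the root lies in [-2.078125, -1.96875]
h(-2.0234375) = 0.1379 > 0, so the root lies in [-2.0234375, -1.96875]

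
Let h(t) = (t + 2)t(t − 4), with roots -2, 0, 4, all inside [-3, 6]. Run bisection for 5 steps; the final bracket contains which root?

4

t = 1.5 gives h = -13.125, negative; keep [1.5, 6]
t = 3.75 gives h = -5.390625, negative; keep [3.75, 6]
t = 4.875 gives h = 29.326172, positive; keep [3.75, 4.875]
t = 4.3125 gives h = 8.5071, positive; keep [3.75, 4.3125]
t = 4.03125 gives h = 0.7598, positive; keep [3.75, 4.03125]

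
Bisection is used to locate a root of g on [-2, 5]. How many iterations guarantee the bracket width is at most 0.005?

Width after n steps is 7/2^n. Need 2^n ≥ 7/0.005 = 1400.
2^10 = 1024 < 1400 ≤ 2^11 = 2048, so n = 11.

11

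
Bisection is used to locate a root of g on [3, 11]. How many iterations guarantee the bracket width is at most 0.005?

Width after n steps is 8/2^n. Need 2^n ≥ 8/0.005 = 1600.
2^10 = 1024 < 1600 ≤ 2^11 = 2048, so n = 11.

11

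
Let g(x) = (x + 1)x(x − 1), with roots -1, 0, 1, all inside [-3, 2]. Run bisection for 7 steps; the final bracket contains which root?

-1

g(-0.5) = 0.375 > 0, so the root lies in [-3, -0.5]
g(-1.75) = -3.609375 < 0, so the root lies in [-1.75, -0.5]
g(-1.125) = -0.298828 < 0, so the root lies in [-1.125, -0.5]
g(-0.8125) = 0.2761 > 0, so the root lies in [-1.125, -0.8125]
g(-0.96875) = 0.0596 > 0, so the root lies in [-1.125, -0.96875]
g(-1.046875) = -0.1004 < 0, so the root lies in [-1.046875, -0.96875]
g(-1.0078125) = -0.0158 < 0, so the root lies in [-1.0078125, -0.96875]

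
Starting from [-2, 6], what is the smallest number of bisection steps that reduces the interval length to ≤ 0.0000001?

27

Width after n steps is 8/2^n. Need 2^n ≥ 8/0.0000001 = 80000000.
2^26 = 67108864 < 80000000 ≤ 2^27 = 134217728, so n = 27.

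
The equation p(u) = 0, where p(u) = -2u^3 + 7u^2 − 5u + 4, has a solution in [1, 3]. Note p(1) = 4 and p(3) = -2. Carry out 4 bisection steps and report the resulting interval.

midpoint 2: p = 6 > 0 → [2, 3]
midpoint 2.5: p = 4 > 0 → [2.5, 3]
midpoint 2.75: p = 1.59375 > 0 → [2.75, 3]
midpoint 2.875: p = -0.043 < 0 → [2.75, 2.875]

[2.75, 2.875]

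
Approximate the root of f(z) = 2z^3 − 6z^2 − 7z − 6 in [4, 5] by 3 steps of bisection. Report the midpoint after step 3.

f(4.5) = 23.25 > 0, so the root lies in [4, 4.5]
f(4.25) = 9.40625 > 0, so the root lies in [4, 4.25]
f(4.125) = 3.410156 > 0, so the root lies in [4, 4.125]

4.125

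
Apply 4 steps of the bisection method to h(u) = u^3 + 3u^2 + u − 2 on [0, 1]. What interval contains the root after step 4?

h(0.5) = -0.625 < 0, so the root lies in [0.5, 1]
h(0.75) = 0.859375 > 0, so the root lies in [0.5, 0.75]
h(0.625) = 0.041016 > 0, so the root lies in [0.5, 0.625]
h(0.5625) = -0.3103 < 0, so the root lies in [0.5625, 0.625]

[0.5625, 0.625]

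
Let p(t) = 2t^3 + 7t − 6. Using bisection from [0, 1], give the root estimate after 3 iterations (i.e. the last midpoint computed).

0.625

p(0.5) = -2.25 < 0, so the root lies in [0.5, 1]
p(0.75) = 0.09375 > 0, so the root lies in [0.5, 0.75]
p(0.625) = -1.136719 < 0, so the root lies in [0.625, 0.75]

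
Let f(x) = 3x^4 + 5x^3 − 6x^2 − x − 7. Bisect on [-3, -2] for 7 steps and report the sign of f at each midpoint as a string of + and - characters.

-+++-+-

f(-2.5) = -2.9375 < 0, so the root lies in [-3, -2.5]
f(-2.75) = 17.964844 > 0, so the root lies in [-2.75, -2.5]
f(-2.625) = 6.283936 > 0, so the root lies in [-2.625, -2.5]
f(-2.5625) = 1.3851 > 0, so the root lies in [-2.5625, -2.5]
f(-2.53125) = -0.8459 < 0, so the root lies in [-2.5625, -2.53125]
f(-2.546875) = 0.2519 > 0, so the root lies in [-2.546875, -2.53125]
f(-2.5390625) = -0.3014 < 0, so the root lies in [-2.546875, -2.5390625]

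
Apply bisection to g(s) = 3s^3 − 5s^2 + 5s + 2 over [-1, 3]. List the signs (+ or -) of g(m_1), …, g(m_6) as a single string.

s = 1 gives g = 5, positive; keep [-1, 1]
s = 0 gives g = 2, positive; keep [-1, 0]
s = -0.5 gives g = -2.125, negative; keep [-0.5, 0]
s = -0.25 gives g = 0.3906, positive; keep [-0.5, -0.25]
s = -0.375 gives g = -0.7363, negative; keep [-0.375, -0.25]
s = -0.3125 gives g = -0.1423, negative; keep [-0.3125, -0.25]

++-+--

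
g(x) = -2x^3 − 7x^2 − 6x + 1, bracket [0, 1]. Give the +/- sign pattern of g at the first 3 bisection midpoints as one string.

g(0.5) = -4 < 0, so the root lies in [0, 0.5]
g(0.25) = -0.96875 < 0, so the root lies in [0, 0.25]
g(0.125) = 0.136719 > 0, so the root lies in [0.125, 0.25]

--+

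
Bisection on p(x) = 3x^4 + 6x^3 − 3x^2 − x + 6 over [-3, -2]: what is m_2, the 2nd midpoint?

p(-2.5) = 13.1875 > 0, so the root lies in [-2.5, -2]
p(-2.25) = 1.605469 > 0, so the root lies in [-2.25, -2]

-2.25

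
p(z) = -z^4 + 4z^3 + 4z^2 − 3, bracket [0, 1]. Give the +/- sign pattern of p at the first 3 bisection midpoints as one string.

-+-

m = 0.5, p(m) = -1.5625 (−); new bracket [0.5, 1]
m = 0.75, p(m) = 0.621094 (+); new bracket [0.5, 0.75]
m = 0.625, p(m) = -0.613525 (−); new bracket [0.625, 0.75]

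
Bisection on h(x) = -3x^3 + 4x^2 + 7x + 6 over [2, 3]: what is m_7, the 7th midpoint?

m = 2.5, h(m) = 1.625 (+); new bracket [2.5, 3]
m = 2.75, h(m) = -6.890625 (−); new bracket [2.5, 2.75]
m = 2.625, h(m) = -2.326172 (−); new bracket [2.5, 2.625]
m = 2.5625, h(m) = -0.2761 (−); new bracket [2.5, 2.5625]
m = 2.53125, h(m) = 0.6928 (+); new bracket [2.53125, 2.5625]
m = 2.546875, h(m) = 0.2129 (+); new bracket [2.546875, 2.5625]
m = 2.5546875, h(m) = -0.0304 (−); new bracket [2.546875, 2.5546875]

2.5546875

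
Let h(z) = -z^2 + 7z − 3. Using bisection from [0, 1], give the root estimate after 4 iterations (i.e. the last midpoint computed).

0.4375

midpoint 0.5: h = 0.25 > 0 → [0, 0.5]
midpoint 0.25: h = -1.3125 < 0 → [0.25, 0.5]
midpoint 0.375: h = -0.515625 < 0 → [0.375, 0.5]
midpoint 0.4375: h = -0.1289 < 0 → [0.4375, 0.5]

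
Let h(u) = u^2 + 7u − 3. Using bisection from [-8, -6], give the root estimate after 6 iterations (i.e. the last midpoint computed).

-7.40625

midpoint -7: h = -3 < 0 → [-8, -7]
midpoint -7.5: h = 0.75 > 0 → [-7.5, -7]
midpoint -7.25: h = -1.1875 < 0 → [-7.5, -7.25]
midpoint -7.375: h = -0.2344 < 0 → [-7.5, -7.375]
midpoint -7.4375: h = 0.2539 > 0 → [-7.4375, -7.375]
midpoint -7.40625: h = 0.0088 > 0 → [-7.40625, -7.375]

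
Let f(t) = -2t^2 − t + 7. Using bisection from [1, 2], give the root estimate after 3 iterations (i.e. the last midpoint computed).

1.625

midpoint 1.5: f = 1 > 0 → [1.5, 2]
midpoint 1.75: f = -0.875 < 0 → [1.5, 1.75]
midpoint 1.625: f = 0.09375 > 0 → [1.625, 1.75]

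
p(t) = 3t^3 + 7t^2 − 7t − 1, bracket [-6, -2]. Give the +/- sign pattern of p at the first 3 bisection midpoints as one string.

midpoint -4: p = -53 < 0 → [-4, -2]
midpoint -3: p = 2 > 0 → [-4, -3]
midpoint -3.5: p = -19.375 < 0 → [-3.5, -3]

-+-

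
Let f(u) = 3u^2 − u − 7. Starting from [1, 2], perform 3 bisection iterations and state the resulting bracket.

m = 1.5, f(m) = -1.75 (−); new bracket [1.5, 2]
m = 1.75, f(m) = 0.4375 (+); new bracket [1.5, 1.75]
m = 1.625, f(m) = -0.703125 (−); new bracket [1.625, 1.75]

[1.625, 1.75]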